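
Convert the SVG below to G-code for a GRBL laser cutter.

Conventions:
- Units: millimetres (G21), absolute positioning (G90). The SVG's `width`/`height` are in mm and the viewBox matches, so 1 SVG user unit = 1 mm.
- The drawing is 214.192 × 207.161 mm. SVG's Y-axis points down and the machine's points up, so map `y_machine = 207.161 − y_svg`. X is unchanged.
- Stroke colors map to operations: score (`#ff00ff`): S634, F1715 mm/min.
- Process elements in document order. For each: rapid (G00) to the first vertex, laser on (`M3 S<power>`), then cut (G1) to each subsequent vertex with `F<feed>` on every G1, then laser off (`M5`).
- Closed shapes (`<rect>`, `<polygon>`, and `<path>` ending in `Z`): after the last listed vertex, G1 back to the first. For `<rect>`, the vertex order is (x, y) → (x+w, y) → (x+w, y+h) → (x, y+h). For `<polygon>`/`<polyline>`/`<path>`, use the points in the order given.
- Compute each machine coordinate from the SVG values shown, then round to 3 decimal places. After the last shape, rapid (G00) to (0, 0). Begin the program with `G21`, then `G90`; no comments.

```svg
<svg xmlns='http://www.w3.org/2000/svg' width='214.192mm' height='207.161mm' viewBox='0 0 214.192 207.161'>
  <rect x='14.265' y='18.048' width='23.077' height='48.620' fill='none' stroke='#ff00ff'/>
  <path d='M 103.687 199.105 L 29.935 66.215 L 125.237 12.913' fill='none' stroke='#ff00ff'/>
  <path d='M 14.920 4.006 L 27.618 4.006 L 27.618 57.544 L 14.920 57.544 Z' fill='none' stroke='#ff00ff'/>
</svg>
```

G21
G90
G00 X14.265 Y189.113
M3 S634
G1 X37.342 Y189.113 F1715
G1 X37.342 Y140.493 F1715
G1 X14.265 Y140.493 F1715
G1 X14.265 Y189.113 F1715
M5
G00 X103.687 Y8.056
M3 S634
G1 X29.935 Y140.946 F1715
G1 X125.237 Y194.248 F1715
M5
G00 X14.920 Y203.155
M3 S634
G1 X27.618 Y203.155 F1715
G1 X27.618 Y149.617 F1715
G1 X14.920 Y149.617 F1715
G1 X14.920 Y203.155 F1715
M5
G00 X0.000 Y0.000

1 u = 1 mm; y_m = 207.161 − y.

[1] `<rect>` rectangle, #ff00ff→score S634 F1715: (14.265,189.113) → (37.342,189.113) → (37.342,140.493) → (14.265,140.493) → (14.265,189.113) (closed)

[2] `<path>` open polyline, #ff00ff→score S634 F1715: (103.687,8.056) → (29.935,140.946) → (125.237,194.248)

[3] `<path>` rectangle, #ff00ff→score S634 F1715: (14.920,203.155) → (27.618,203.155) → (27.618,149.617) → (14.920,149.617) → (14.920,203.155) (closed)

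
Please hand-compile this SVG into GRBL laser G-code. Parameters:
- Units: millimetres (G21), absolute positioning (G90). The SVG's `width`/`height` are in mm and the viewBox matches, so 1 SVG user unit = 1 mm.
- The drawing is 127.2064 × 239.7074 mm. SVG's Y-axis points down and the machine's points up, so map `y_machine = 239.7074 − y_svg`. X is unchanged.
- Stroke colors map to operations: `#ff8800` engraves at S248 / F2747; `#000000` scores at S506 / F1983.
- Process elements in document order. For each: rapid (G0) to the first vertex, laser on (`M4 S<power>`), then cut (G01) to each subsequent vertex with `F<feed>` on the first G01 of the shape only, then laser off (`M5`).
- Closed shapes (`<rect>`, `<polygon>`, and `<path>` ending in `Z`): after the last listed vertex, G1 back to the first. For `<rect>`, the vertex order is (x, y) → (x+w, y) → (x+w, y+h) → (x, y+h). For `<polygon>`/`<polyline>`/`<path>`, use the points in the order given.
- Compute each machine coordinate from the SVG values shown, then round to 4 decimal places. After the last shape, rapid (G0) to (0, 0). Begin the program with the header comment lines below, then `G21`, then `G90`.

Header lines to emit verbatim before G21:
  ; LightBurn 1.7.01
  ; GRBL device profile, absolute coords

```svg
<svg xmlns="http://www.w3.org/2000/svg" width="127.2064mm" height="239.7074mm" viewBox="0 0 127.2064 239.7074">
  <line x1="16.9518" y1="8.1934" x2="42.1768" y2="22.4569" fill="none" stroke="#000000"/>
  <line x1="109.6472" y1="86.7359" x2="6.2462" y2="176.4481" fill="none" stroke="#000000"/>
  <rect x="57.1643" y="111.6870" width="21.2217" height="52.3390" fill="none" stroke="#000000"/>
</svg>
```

; LightBurn 1.7.01
; GRBL device profile, absolute coords
G21
G90
G0 X16.9518 Y231.5140
M4 S506
G01 X42.1768 Y217.2505 F1983
M5
G0 X109.6472 Y152.9715
M4 S506
G01 X6.2462 Y63.2593 F1983
M5
G0 X57.1643 Y128.0204
M4 S506
G01 X78.3860 Y128.0204 F1983
G01 X78.3860 Y75.6814
G01 X57.1643 Y75.6814
G01 X57.1643 Y128.0204
M5
G0 X0.0000 Y0.0000

Since the viewBox matches the mm dimensions, user units are millimetres directly. The only transform is the Y-flip y_m = 239.7074 − y_svg.

Shape 1 is a line segment drawn with `<line>`. Its stroke #000000 means score at S506, F1983. After flipping Y the toolpath is (16.9518,231.5140) → (42.1768,217.2505).

Shape 2 is a line segment drawn with `<line>`. Its stroke #000000 means score at S506, F1983. After flipping Y the toolpath is (109.6472,152.9715) → (6.2462,63.2593).

Shape 3 is a rectangle drawn with `<rect>`. Its stroke #000000 means score at S506, F1983. After flipping Y the toolpath is (57.1643,128.0204) → (78.3860,128.0204) → (78.3860,75.6814) → (57.1643,75.6814) → (57.1643,128.0204), returning to the start.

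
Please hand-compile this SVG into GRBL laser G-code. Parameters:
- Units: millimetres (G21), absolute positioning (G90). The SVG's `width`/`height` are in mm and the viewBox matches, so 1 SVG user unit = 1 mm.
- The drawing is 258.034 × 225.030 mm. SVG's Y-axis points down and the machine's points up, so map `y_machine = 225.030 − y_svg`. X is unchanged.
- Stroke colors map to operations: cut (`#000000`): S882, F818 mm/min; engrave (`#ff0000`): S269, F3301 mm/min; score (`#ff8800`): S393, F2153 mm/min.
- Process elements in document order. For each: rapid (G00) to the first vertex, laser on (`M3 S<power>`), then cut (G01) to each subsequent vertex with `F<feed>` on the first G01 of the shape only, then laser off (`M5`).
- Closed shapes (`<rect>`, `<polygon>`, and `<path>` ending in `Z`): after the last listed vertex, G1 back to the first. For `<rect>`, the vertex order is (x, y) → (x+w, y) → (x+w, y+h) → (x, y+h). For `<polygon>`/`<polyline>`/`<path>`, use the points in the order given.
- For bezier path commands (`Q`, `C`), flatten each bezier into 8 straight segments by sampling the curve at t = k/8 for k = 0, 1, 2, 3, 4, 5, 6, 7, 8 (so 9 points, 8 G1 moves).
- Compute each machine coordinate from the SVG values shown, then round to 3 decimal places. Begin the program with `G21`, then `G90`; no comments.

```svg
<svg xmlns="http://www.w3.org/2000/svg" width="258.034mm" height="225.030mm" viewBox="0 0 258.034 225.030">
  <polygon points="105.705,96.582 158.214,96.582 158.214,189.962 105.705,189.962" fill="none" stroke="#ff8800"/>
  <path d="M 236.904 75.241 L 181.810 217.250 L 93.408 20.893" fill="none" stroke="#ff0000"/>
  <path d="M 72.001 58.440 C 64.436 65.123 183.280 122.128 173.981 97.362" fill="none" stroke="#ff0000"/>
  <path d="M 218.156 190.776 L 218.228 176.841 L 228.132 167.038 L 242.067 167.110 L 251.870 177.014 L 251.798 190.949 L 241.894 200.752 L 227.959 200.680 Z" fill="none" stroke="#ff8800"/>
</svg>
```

Since the viewBox matches the mm dimensions, user units are millimetres directly. The only transform is the Y-flip y_m = 225.030 − y_svg.

Shape 1 is a rectangle drawn with `<polygon>`. Its stroke #ff8800 means score at S393, F2153. After flipping Y the toolpath is (105.705,128.448) → (158.214,128.448) → (158.214,35.068) → (105.705,35.068) → (105.705,128.448), returning to the start.

Shape 2 is a open polyline drawn with `<path>`. Its stroke #ff0000 means engrave at S269, F3301. After flipping Y the toolpath is (236.904,149.789) → (181.810,7.780) → (93.408,204.137).

Shape 3 is a cubic bezier drawn with `<path>`. Its stroke #ff0000 means engrave at S269, F3301. After flipping Y the toolpath is (72.001,166.590) → (74.592,161.983) → (86.052,154.206) → (103.396,144.808) → (123.641,135.336) → (143.806,127.338) → (160.906,122.362) → (171.959,121.956) → (173.981,127.668).

Shape 4 is a regular polygon drawn with `<path>`. Its stroke #ff8800 means score at S393, F2153. After flipping Y the toolpath is (218.156,34.254) → (218.228,48.189) → (228.132,57.992) → (242.067,57.920) → (251.870,48.016) → (251.798,34.081) → (241.894,24.278) → (227.959,24.350) → (218.156,34.254), returning to the start.

G21
G90
G00 X105.705 Y128.448
M3 S393
G01 X158.214 Y128.448 F2153
G01 X158.214 Y35.068
G01 X105.705 Y35.068
G01 X105.705 Y128.448
M5
G00 X236.904 Y149.789
M3 S269
G01 X181.810 Y7.780 F3301
G01 X93.408 Y204.137
M5
G00 X72.001 Y166.590
M3 S269
G01 X74.592 Y161.983 F3301
G01 X86.052 Y154.206
G01 X103.396 Y144.808
G01 X123.641 Y135.336
G01 X143.806 Y127.338
G01 X160.906 Y122.362
G01 X171.959 Y121.956
G01 X173.981 Y127.668
M5
G00 X218.156 Y34.254
M3 S393
G01 X218.228 Y48.189 F2153
G01 X228.132 Y57.992
G01 X242.067 Y57.920
G01 X251.870 Y48.016
G01 X251.798 Y34.081
G01 X241.894 Y24.278
G01 X227.959 Y24.350
G01 X218.156 Y34.254
M5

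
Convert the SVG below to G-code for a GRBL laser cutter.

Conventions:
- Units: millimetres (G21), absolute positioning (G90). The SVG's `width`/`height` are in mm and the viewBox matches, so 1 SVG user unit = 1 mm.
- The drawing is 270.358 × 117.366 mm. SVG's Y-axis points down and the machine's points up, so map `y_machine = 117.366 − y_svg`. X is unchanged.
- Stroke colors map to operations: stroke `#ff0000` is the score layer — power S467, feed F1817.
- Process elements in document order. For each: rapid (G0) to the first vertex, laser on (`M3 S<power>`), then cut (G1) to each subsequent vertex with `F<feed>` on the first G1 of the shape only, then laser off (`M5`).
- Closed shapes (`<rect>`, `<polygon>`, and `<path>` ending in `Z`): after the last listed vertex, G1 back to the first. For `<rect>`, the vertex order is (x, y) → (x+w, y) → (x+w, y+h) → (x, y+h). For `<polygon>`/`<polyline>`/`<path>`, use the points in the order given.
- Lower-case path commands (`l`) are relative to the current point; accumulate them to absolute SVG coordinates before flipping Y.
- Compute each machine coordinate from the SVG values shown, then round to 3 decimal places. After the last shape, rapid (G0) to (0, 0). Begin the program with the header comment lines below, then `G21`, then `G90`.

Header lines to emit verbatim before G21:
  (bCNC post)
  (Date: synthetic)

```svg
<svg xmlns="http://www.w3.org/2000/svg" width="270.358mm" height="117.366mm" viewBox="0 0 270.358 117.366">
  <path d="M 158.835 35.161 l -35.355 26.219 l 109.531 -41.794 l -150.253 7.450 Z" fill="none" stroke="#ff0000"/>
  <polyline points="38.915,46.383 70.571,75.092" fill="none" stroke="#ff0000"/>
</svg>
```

viewBox `0 0 270.358 117.366` with mm width/height → 1 unit = 1 mm. Flip: y_m = 117.366 − y_svg.

**Shape 1** — `<path>` closed polygon, stroke `#ff0000` → score (S467, F1817). Machine vertices: (158.835,82.205) → (123.480,55.986) → (233.011,97.780) → (82.758,90.330) → (158.835,82.205). Closed: final G1 returns to the first vertex.

**Shape 2** — `<polyline>` line segment, stroke `#ff0000` → score (S467, F1817). Machine vertices: (38.915,70.983) → (70.571,42.274). Open path.

(bCNC post)
(Date: synthetic)
G21
G90
G0 X158.835 Y82.205
M3 S467
G1 X123.480 Y55.986 F1817
G1 X233.011 Y97.780
G1 X82.758 Y90.330
G1 X158.835 Y82.205
M5
G0 X38.915 Y70.983
M3 S467
G1 X70.571 Y42.274 F1817
M5
G0 X0.000 Y0.000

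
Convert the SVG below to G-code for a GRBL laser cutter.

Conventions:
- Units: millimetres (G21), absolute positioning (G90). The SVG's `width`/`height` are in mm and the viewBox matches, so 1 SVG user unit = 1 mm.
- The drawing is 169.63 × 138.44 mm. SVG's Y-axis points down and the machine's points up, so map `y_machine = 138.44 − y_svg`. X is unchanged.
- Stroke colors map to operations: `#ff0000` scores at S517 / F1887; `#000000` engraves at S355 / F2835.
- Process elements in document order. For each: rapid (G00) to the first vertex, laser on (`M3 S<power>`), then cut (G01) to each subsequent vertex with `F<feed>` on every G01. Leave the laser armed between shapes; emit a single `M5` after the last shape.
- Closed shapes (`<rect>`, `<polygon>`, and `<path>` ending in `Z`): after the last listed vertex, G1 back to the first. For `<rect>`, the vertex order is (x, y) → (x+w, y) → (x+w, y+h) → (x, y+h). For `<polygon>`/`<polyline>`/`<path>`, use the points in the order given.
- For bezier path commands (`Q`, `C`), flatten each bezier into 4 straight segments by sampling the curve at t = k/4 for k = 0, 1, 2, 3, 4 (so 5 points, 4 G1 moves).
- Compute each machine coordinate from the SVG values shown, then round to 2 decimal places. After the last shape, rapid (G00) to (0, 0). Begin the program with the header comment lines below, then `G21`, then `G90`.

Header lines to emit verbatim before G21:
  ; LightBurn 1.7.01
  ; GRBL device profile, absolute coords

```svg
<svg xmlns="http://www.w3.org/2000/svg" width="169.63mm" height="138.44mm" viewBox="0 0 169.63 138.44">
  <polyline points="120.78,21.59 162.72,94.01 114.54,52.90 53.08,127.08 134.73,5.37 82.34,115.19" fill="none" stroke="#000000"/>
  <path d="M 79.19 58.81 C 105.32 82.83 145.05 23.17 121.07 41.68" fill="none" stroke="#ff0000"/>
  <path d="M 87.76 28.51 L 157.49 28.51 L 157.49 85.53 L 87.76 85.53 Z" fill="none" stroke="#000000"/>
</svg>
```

; LightBurn 1.7.01
; GRBL device profile, absolute coords
G21
G90
G00 X120.78 Y116.85
M3 S355
G01 X162.72 Y44.43 F2835
G01 X114.54 Y85.54 F2835
G01 X53.08 Y11.36 F2835
G01 X134.73 Y133.07 F2835
G01 X82.34 Y23.25 F2835
G00 X79.19 Y79.63
M3 S517
G01 X100.13 Y74.78 F1887
G01 X118.92 Y86.13 F1887
G01 X128.32 Y98.51 F1887
G01 X121.07 Y96.76 F1887
G00 X87.76 Y109.93
M3 S355
G01 X157.49 Y109.93 F2835
G01 X157.49 Y52.91 F2835
G01 X87.76 Y52.91 F2835
G01 X87.76 Y109.93 F2835
M5
G00 X0.00 Y0.00

Since the viewBox matches the mm dimensions, user units are millimetres directly. The only transform is the Y-flip y_m = 138.44 − y_svg.

Shape 1 is a open polyline drawn with `<polyline>`. Its stroke #000000 means engrave at S355, F2835. After flipping Y the toolpath is (120.78,116.85) → (162.72,44.43) → (114.54,85.54) → (53.08,11.36) → (134.73,133.07) → (82.34,23.25).

Shape 2 is a cubic bezier drawn with `<path>`. Its stroke #ff0000 means score at S517, F1887. After flipping Y the toolpath is (79.19,79.63) → (100.13,74.78) → (118.92,86.13) → (128.32,98.51) → (121.07,96.76).

Shape 3 is a rectangle drawn with `<path>`. Its stroke #000000 means engrave at S355, F2835. After flipping Y the toolpath is (87.76,109.93) → (157.49,109.93) → (157.49,52.91) → (87.76,52.91) → (87.76,109.93), returning to the start.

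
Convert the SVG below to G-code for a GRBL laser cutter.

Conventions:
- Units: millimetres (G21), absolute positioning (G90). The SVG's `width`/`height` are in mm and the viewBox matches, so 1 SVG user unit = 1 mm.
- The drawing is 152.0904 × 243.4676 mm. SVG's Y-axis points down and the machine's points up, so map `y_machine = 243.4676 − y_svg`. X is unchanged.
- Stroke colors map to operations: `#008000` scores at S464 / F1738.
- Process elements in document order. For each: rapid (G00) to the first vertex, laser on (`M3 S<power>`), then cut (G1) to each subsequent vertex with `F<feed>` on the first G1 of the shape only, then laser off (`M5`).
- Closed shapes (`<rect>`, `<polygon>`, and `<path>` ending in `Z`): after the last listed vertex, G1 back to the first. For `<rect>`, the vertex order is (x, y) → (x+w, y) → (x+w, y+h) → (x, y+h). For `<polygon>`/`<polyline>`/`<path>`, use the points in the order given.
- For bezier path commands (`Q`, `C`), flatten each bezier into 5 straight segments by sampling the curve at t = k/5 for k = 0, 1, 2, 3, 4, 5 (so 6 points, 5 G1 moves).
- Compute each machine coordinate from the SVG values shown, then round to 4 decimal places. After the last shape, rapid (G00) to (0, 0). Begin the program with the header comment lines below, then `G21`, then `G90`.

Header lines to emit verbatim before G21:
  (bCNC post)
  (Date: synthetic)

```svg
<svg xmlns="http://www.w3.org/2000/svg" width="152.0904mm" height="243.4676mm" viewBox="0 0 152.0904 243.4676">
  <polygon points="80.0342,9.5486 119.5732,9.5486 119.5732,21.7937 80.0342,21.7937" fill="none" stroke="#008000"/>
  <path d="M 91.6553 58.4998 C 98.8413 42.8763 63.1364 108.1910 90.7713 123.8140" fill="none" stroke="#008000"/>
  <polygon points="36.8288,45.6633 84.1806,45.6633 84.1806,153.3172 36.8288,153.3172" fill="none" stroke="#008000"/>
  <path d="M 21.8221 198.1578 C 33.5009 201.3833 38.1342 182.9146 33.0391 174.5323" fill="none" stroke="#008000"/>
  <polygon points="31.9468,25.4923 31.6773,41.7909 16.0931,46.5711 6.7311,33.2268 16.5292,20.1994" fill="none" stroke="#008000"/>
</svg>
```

(bCNC post)
(Date: synthetic)
G21
G90
G00 X80.0342 Y233.9190
M3 S464
G1 X119.5732 Y233.9190 F1738
G1 X119.5732 Y221.6739
G1 X80.0342 Y221.6739
G1 X80.0342 Y233.9190
M5
G00 X91.6553 Y184.9678
M3 S464
G1 X91.6698 Y185.6744 F1738
G1 X86.4896 Y173.2260
G1 X81.2138 Y153.8929
G1 X80.9413 Y133.9454
G1 X90.7713 Y119.6536
M5
G00 X36.8288 Y197.8043
M3 S464
G1 X84.1806 Y197.8043 F1738
G1 X84.1806 Y90.1504
G1 X36.8288 Y90.1504
G1 X36.8288 Y197.8043
M5
G00 X21.8221 Y45.3098
M3 S464
G1 X27.9625 Y45.7236 F1738
G1 X32.2831 Y49.8185
G1 X34.6553 Y56.0690
G1 X34.9502 Y62.9498
G1 X33.0391 Y68.9353
M5
G00 X31.9468 Y217.9753
M3 S464
G1 X31.6773 Y201.6767 F1738
G1 X16.0931 Y196.8965
G1 X6.7311 Y210.2408
G1 X16.5292 Y223.2682
G1 X31.9468 Y217.9753
M5
G00 X0.0000 Y0.0000

1 u = 1 mm; y_m = 243.4676 − y.

[1] `<polygon>` rectangle, #008000→score S464 F1738: (80.0342,233.9190) → (119.5732,233.9190) → (119.5732,221.6739) → (80.0342,221.6739) → (80.0342,233.9190) (closed)

[2] `<path>` cubic bezier, #008000→score S464 F1738: (91.6553,184.9678) → (91.6698,185.6744) → (86.4896,173.2260) → (81.2138,153.8929) → (80.9413,133.9454) → (90.7713,119.6536)

[3] `<polygon>` rectangle, #008000→score S464 F1738: (36.8288,197.8043) → (84.1806,197.8043) → (84.1806,90.1504) → (36.8288,90.1504) → (36.8288,197.8043) (closed)

[4] `<path>` cubic bezier, #008000→score S464 F1738: (21.8221,45.3098) → (27.9625,45.7236) → (32.2831,49.8185) → (34.6553,56.0690) → (34.9502,62.9498) → (33.0391,68.9353)

[5] `<polygon>` regular polygon, #008000→score S464 F1738: (31.9468,217.9753) → (31.6773,201.6767) → (16.0931,196.8965) → (6.7311,210.2408) → (16.5292,223.2682) → (31.9468,217.9753) (closed)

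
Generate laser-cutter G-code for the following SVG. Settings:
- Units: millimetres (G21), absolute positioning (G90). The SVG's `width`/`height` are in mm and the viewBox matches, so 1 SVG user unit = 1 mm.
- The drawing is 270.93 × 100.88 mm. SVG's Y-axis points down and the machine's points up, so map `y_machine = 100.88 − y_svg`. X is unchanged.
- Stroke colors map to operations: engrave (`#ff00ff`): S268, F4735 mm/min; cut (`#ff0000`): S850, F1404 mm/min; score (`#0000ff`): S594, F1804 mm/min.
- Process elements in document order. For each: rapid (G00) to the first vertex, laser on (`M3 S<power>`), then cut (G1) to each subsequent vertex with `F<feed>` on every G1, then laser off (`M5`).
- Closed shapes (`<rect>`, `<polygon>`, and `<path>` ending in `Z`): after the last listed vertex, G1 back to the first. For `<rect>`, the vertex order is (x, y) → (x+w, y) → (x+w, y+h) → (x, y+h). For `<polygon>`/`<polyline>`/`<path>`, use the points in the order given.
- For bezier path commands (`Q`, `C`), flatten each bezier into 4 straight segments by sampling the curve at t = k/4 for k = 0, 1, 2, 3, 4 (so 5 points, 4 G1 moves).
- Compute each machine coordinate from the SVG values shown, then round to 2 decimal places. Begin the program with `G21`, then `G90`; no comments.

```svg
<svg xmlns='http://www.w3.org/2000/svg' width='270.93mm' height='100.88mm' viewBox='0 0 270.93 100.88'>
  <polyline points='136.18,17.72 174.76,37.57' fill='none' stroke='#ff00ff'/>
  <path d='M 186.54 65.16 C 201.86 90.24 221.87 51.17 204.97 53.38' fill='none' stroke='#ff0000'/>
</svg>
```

G21
G90
G00 X136.18 Y83.16
M3 S268
G1 X174.76 Y63.31 F4735
M5
G00 X186.54 Y35.72
M3 S850
G1 X198.26 Y27.29 F1404
G1 X207.84 Y33.03 F1404
G1 X211.37 Y43.06 F1404
G1 X204.97 Y47.50 F1404
M5

1 u = 1 mm; y_m = 100.88 − y.

[1] `<polyline>` line segment, #ff00ff→engrave S268 F4735: (136.18,83.16) → (174.76,63.31)

[2] `<path>` cubic bezier, #ff0000→cut S850 F1404: (186.54,35.72) → (198.26,27.29) → (207.84,33.03) → (211.37,43.06) → (204.97,47.50)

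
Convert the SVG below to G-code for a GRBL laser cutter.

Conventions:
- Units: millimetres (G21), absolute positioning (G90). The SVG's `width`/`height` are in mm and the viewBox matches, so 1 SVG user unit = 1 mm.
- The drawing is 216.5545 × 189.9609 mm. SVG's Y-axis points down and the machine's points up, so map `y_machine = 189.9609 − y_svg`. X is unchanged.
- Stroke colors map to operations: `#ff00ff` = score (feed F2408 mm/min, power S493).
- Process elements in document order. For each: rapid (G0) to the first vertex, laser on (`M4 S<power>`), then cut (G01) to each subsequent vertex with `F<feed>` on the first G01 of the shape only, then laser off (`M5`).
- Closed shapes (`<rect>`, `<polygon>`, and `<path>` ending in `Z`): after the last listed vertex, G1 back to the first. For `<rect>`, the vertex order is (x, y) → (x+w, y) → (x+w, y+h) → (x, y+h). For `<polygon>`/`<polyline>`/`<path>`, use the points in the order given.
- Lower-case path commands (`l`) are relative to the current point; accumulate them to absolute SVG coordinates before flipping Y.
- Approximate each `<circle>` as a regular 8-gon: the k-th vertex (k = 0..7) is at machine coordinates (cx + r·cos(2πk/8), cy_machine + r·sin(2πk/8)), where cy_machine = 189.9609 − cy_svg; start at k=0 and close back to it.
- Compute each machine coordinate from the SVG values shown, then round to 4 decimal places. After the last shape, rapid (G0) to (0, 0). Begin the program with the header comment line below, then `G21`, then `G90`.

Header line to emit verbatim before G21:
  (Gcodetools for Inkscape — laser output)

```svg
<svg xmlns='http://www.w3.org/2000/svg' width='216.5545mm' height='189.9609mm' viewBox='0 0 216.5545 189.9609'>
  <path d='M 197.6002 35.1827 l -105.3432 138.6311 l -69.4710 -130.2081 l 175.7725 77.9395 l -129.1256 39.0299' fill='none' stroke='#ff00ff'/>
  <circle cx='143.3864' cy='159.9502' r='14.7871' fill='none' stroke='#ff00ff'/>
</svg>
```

1 u = 1 mm; y_m = 189.9609 − y.

[1] `<path>` open polyline, #ff00ff→score S493 F2408: (197.6002,154.7782) → (92.2570,16.1471) → (22.7860,146.3552) → (198.5585,68.4157) → (69.4329,29.3858)

[2] `<circle>` circle, #ff00ff→score S493 F2408: (158.1735,30.0107) → (153.8425,40.4668) → (143.3864,44.7978) → (132.9303,40.4668) → (128.5993,30.0107) → (132.9303,19.5546) → (143.3864,15.2236) → (153.8425,19.5546) → (158.1735,30.0107) (closed)

(Gcodetools for Inkscape — laser output)
G21
G90
G0 X197.6002 Y154.7782
M4 S493
G01 X92.2570 Y16.1471 F2408
G01 X22.7860 Y146.3552
G01 X198.5585 Y68.4157
G01 X69.4329 Y29.3858
M5
G0 X158.1735 Y30.0107
M4 S493
G01 X153.8425 Y40.4668 F2408
G01 X143.3864 Y44.7978
G01 X132.9303 Y40.4668
G01 X128.5993 Y30.0107
G01 X132.9303 Y19.5546
G01 X143.3864 Y15.2236
G01 X153.8425 Y19.5546
G01 X158.1735 Y30.0107
M5
G0 X0.0000 Y0.0000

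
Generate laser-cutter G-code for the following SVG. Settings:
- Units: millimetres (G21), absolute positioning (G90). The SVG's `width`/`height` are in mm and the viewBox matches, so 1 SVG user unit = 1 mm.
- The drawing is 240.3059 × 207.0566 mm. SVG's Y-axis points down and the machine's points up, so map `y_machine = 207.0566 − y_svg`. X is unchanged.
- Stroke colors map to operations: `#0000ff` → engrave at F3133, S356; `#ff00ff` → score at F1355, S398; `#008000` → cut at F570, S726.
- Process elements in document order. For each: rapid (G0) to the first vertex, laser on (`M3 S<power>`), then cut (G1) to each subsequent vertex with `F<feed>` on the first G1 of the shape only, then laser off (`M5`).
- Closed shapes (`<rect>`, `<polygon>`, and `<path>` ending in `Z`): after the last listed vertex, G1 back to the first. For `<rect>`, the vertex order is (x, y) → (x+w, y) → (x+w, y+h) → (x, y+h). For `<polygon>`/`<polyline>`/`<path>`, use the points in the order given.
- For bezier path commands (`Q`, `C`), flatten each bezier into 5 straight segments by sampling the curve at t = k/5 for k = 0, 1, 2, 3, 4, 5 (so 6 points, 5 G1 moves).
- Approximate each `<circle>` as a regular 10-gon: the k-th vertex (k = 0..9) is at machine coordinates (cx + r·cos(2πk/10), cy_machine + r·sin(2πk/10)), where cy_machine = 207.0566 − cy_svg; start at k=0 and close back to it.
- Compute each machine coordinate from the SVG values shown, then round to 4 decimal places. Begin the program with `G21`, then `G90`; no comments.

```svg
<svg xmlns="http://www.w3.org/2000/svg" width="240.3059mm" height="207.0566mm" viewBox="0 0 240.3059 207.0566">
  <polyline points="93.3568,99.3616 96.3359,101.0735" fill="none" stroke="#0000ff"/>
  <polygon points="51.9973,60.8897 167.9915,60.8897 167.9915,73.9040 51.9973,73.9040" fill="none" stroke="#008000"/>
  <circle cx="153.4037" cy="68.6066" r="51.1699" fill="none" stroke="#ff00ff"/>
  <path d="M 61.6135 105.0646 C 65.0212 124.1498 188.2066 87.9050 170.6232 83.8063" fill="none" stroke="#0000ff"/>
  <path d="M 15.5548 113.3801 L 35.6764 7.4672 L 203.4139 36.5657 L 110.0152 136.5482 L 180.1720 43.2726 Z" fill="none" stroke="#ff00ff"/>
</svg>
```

viewBox `0 0 240.3059 207.0566` with mm width/height → 1 unit = 1 mm. Flip: y_m = 207.0566 − y_svg.

**Shape 1** — `<polyline>` line segment, stroke `#0000ff` → engrave (S356, F3133). Machine vertices: (93.3568,107.6950) → (96.3359,105.9831). Open path.

**Shape 2** — `<polygon>` rectangle, stroke `#008000` → cut (S726, F570). Machine vertices: (51.9973,146.1669) → (167.9915,146.1669) → (167.9915,133.1526) → (51.9973,133.1526) → (51.9973,146.1669). Closed: final G1 returns to the first vertex.

**Shape 3** — `<circle>` circle, stroke `#ff00ff` → score (S398, F1355). Machine vertices: (204.5736,138.4500) → (194.8010,168.5269) → (169.2161,187.1155) → (137.5913,187.1155) → (112.0064,168.5269) → (102.2338,138.4500) → (112.0064,108.3731) → (137.5913,89.7845) → (169.2161,89.7845) → (194.8010,108.3731) → (204.5736,138.4500). Closed: final G1 returns to the first vertex.

**Shape 4** — `<path>` cubic bezier, stroke `#0000ff` → engrave (S356, F3133). Control points (SVG): P0=(61.6135,105.0646), P1=(65.0212,124.1498), P2=(188.2066,87.9050), P3=(170.6232,83.8063); sampled at t=k/5. Machine vertices: (61.6135,101.9920) → (75.9471,96.4807) → (106.5211,100.0497) → (140.8292,108.5002) → (166.3654,117.6334) → (170.6232,123.2503). Open path.

**Shape 5** — `<path>` closed polygon, stroke `#ff00ff` → score (S398, F1355). Machine vertices: (15.5548,93.6765) → (35.6764,199.5894) → (203.4139,170.4909) → (110.0152,70.5084) → (180.1720,163.7840) → (15.5548,93.6765). Closed: final G1 returns to the first vertex.

G21
G90
G0 X93.3568 Y107.6950
M3 S356
G1 X96.3359 Y105.9831 F3133
M5
G0 X51.9973 Y146.1669
M3 S726
G1 X167.9915 Y146.1669 F570
G1 X167.9915 Y133.1526
G1 X51.9973 Y133.1526
G1 X51.9973 Y146.1669
M5
G0 X204.5736 Y138.4500
M3 S398
G1 X194.8010 Y168.5269 F1355
G1 X169.2161 Y187.1155
G1 X137.5913 Y187.1155
G1 X112.0064 Y168.5269
G1 X102.2338 Y138.4500
G1 X112.0064 Y108.3731
G1 X137.5913 Y89.7845
G1 X169.2161 Y89.7845
G1 X194.8010 Y108.3731
G1 X204.5736 Y138.4500
M5
G0 X61.6135 Y101.9920
M3 S356
G1 X75.9471 Y96.4807 F3133
G1 X106.5211 Y100.0497
G1 X140.8292 Y108.5002
G1 X166.3654 Y117.6334
G1 X170.6232 Y123.2503
M5
G0 X15.5548 Y93.6765
M3 S398
G1 X35.6764 Y199.5894 F1355
G1 X203.4139 Y170.4909
G1 X110.0152 Y70.5084
G1 X180.1720 Y163.7840
G1 X15.5548 Y93.6765
M5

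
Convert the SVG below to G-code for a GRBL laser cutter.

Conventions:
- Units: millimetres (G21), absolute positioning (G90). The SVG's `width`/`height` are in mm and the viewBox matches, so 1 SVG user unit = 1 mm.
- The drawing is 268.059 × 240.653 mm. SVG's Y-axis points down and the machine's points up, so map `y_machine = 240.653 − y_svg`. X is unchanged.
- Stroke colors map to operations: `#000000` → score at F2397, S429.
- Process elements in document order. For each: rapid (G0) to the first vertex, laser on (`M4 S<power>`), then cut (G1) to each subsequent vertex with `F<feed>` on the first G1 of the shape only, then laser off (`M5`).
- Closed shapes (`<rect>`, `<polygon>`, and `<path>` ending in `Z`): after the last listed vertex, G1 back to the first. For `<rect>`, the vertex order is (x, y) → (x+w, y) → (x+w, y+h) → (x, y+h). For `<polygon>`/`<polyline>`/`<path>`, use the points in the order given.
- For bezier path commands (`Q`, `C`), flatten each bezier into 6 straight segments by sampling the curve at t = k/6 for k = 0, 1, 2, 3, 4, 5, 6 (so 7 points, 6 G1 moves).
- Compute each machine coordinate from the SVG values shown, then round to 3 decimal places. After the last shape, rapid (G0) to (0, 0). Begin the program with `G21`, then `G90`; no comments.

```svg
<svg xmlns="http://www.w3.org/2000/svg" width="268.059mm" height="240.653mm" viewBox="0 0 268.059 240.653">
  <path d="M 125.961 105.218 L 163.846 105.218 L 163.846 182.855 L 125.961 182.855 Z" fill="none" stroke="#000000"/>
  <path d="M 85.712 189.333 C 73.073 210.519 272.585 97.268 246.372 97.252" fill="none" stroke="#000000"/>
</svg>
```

G21
G90
G0 X125.961 Y135.435
M4 S429
G1 X163.846 Y135.435 F2397
G1 X163.846 Y57.798
G1 X125.961 Y57.798
G1 X125.961 Y135.435
M5
G0 X85.712 Y51.320
M4 S429
G1 X95.045 Y50.783 F2397
G1 X127.572 Y65.773
G1 X171.132 Y89.410
G1 X213.561 Y114.813
G1 X242.695 Y135.103
G1 X246.372 Y143.401
M5
G0 X0.000 Y0.000

1 u = 1 mm; y_m = 240.653 − y.

[1] `<path>` rectangle, #000000→score S429 F2397: (125.961,135.435) → (163.846,135.435) → (163.846,57.798) → (125.961,57.798) → (125.961,135.435) (closed)

[2] `<path>` cubic bezier, #000000→score S429 F2397: (85.712,51.320) → (95.045,50.783) → (127.572,65.773) → (171.132,89.410) → (213.561,114.813) → (242.695,135.103) → (246.372,143.401)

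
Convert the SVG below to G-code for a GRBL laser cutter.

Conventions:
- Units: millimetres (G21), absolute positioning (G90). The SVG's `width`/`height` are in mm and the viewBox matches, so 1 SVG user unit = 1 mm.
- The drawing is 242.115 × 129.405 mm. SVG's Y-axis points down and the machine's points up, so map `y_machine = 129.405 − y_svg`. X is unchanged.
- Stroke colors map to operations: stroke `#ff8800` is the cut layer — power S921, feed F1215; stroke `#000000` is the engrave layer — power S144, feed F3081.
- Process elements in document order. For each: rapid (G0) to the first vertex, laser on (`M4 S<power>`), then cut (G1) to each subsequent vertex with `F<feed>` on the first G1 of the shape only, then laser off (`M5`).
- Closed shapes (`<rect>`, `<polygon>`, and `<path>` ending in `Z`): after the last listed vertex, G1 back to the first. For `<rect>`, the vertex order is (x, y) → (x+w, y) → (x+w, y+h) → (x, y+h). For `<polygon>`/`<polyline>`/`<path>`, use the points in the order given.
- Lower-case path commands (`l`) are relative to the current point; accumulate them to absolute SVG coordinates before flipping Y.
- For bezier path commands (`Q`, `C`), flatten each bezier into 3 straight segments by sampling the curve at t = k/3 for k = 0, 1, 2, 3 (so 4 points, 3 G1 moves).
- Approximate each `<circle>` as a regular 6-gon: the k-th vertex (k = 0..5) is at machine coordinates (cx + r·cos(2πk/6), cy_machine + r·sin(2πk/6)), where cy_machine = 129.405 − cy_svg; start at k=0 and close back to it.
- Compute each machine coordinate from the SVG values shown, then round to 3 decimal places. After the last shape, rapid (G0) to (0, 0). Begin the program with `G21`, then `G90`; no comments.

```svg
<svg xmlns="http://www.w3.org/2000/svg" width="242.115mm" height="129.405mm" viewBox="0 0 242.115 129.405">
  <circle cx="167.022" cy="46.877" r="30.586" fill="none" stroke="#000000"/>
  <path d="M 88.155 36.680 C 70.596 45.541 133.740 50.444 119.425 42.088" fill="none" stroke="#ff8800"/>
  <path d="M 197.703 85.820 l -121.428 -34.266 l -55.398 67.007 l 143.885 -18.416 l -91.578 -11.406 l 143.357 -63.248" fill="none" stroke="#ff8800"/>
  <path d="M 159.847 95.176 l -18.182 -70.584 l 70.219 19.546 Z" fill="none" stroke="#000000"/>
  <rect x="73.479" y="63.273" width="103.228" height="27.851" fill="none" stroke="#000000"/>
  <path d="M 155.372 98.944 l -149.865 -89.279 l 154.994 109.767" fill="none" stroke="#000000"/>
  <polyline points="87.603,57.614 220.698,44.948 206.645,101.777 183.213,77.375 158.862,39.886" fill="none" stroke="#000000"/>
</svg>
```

G21
G90
G0 X197.608 Y82.528
M4 S144
G1 X182.315 Y109.016 F3081
G1 X151.729 Y109.016
G1 X136.436 Y82.528
G1 X151.729 Y56.040
G1 X182.315 Y56.040
G1 X197.608 Y82.528
M5
G0 X88.155 Y92.725
M4 S921
G1 X91.639 Y85.528 F1215
G1 X113.778 Y83.036
G1 X119.425 Y87.317
M5
G0 X197.703 Y43.585
M4 S921
G1 X76.275 Y77.851 F1215
G1 X20.877 Y10.844
G1 X164.762 Y29.260
G1 X73.184 Y40.666
G1 X216.541 Y103.914
M5
G0 X159.847 Y34.229
M4 S144
G1 X141.665 Y104.813 F3081
G1 X211.884 Y85.267
G1 X159.847 Y34.229
M5
G0 X73.479 Y66.132
M4 S144
G1 X176.707 Y66.132 F3081
G1 X176.707 Y38.281
G1 X73.479 Y38.281
G1 X73.479 Y66.132
M5
G0 X155.372 Y30.461
M4 S144
G1 X5.507 Y119.740 F3081
G1 X160.501 Y9.973
M5
G0 X87.603 Y71.791
M4 S144
G1 X220.698 Y84.457 F3081
G1 X206.645 Y27.628
G1 X183.213 Y52.030
G1 X158.862 Y89.519
M5
G0 X0.000 Y0.000

1 u = 1 mm; y_m = 129.405 − y.

[1] `<circle>` circle, #000000→engrave S144 F3081: (197.608,82.528) → (182.315,109.016) → (151.729,109.016) → (136.436,82.528) → (151.729,56.040) → (182.315,56.040) → (197.608,82.528) (closed)

[2] `<path>` cubic bezier, #ff8800→cut S921 F1215: (88.155,92.725) → (91.639,85.528) → (113.778,83.036) → (119.425,87.317)

[3] `<path>` open polyline, #ff8800→cut S921 F1215: (197.703,43.585) → (76.275,77.851) → (20.877,10.844) → (164.762,29.260) → (73.184,40.666) → (216.541,103.914)

[4] `<path>` regular polygon, #000000→engrave S144 F3081: (159.847,34.229) → (141.665,104.813) → (211.884,85.267) → (159.847,34.229) (closed)

[5] `<rect>` rectangle, #000000→engrave S144 F3081: (73.479,66.132) → (176.707,66.132) → (176.707,38.281) → (73.479,38.281) → (73.479,66.132) (closed)

[6] `<path>` open polyline, #000000→engrave S144 F3081: (155.372,30.461) → (5.507,119.740) → (160.501,9.973)

[7] `<polyline>` open polyline, #000000→engrave S144 F3081: (87.603,71.791) → (220.698,84.457) → (206.645,27.628) → (183.213,52.030) → (158.862,89.519)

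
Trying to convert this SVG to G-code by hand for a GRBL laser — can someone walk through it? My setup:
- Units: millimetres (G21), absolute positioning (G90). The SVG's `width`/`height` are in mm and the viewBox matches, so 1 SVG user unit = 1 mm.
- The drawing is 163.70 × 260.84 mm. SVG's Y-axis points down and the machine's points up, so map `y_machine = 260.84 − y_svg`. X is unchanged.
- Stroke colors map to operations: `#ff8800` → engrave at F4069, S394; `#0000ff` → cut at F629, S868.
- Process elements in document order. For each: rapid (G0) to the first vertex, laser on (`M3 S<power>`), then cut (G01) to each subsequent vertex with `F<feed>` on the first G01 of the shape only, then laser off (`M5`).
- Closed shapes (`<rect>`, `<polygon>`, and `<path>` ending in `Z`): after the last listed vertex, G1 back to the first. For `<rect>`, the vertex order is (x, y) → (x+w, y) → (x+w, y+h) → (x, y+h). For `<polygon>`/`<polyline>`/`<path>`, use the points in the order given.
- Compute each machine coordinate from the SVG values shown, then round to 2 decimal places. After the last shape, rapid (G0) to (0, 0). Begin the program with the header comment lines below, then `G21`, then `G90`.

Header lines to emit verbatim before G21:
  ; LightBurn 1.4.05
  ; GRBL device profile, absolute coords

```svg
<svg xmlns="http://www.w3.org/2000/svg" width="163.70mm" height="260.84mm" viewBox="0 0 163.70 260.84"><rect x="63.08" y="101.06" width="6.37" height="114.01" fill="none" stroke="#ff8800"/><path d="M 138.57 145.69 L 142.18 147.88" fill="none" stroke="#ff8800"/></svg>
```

Since the viewBox matches the mm dimensions, user units are millimetres directly. The only transform is the Y-flip y_m = 260.84 − y_svg.

Shape 1 is a rectangle drawn with `<rect>`. Its stroke #ff8800 means engrave at S394, F4069. After flipping Y the toolpath is (63.08,159.78) → (69.45,159.78) → (69.45,45.77) → (63.08,45.77) → (63.08,159.78), returning to the start.

Shape 2 is a line segment drawn with `<path>`. Its stroke #ff8800 means engrave at S394, F4069. After flipping Y the toolpath is (138.57,115.15) → (142.18,112.96).

; LightBurn 1.4.05
; GRBL device profile, absolute coords
G21
G90
G0 X63.08 Y159.78
M3 S394
G01 X69.45 Y159.78 F4069
G01 X69.45 Y45.77
G01 X63.08 Y45.77
G01 X63.08 Y159.78
M5
G0 X138.57 Y115.15
M3 S394
G01 X142.18 Y112.96 F4069
M5
G0 X0.00 Y0.00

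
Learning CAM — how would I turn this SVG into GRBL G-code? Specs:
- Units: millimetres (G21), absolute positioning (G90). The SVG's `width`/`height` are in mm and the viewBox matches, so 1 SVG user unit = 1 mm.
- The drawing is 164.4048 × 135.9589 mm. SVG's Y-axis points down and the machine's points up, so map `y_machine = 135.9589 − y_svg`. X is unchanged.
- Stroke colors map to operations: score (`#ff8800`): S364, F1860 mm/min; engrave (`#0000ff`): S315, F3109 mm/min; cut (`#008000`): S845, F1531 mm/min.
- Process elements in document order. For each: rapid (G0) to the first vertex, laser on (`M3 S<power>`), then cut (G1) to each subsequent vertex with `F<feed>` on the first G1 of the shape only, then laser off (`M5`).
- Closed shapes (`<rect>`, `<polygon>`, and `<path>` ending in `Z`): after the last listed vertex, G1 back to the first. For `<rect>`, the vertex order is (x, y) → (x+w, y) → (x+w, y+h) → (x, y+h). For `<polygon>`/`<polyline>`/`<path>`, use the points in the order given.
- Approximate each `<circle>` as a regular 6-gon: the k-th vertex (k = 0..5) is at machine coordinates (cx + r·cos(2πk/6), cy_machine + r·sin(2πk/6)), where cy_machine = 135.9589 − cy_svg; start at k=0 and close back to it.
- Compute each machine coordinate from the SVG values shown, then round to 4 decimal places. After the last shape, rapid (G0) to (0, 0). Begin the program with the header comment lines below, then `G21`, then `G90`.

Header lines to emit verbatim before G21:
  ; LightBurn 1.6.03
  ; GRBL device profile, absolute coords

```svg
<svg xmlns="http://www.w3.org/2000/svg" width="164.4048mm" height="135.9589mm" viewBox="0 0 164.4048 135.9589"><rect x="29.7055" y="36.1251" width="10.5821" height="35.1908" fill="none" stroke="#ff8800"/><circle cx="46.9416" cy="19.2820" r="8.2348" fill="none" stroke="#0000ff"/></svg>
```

; LightBurn 1.6.03
; GRBL device profile, absolute coords
G21
G90
G0 X29.7055 Y99.8338
M3 S364
G1 X40.2876 Y99.8338 F1860
G1 X40.2876 Y64.6430
G1 X29.7055 Y64.6430
G1 X29.7055 Y99.8338
M5
G0 X55.1764 Y116.6769
M3 S315
G1 X51.0590 Y123.8084 F3109
G1 X42.8242 Y123.8084
G1 X38.7068 Y116.6769
G1 X42.8242 Y109.5454
G1 X51.0590 Y109.5454
G1 X55.1764 Y116.6769
M5
G0 X0.0000 Y0.0000

viewBox `0 0 164.4048 135.9589` with mm width/height → 1 unit = 1 mm. Flip: y_m = 135.9589 − y_svg.

**Shape 1** — `<rect>` rectangle, stroke `#ff8800` → score (S364, F1860). Machine vertices: (29.7055,99.8338) → (40.2876,99.8338) → (40.2876,64.6430) → (29.7055,64.6430) → (29.7055,99.8338). Closed: final G1 returns to the first vertex.

**Shape 2** — `<circle>` circle, stroke `#0000ff` → engrave (S315, F3109). Machine vertices: (55.1764,116.6769) → (51.0590,123.8084) → (42.8242,123.8084) → (38.7068,116.6769) → (42.8242,109.5454) → (51.0590,109.5454) → (55.1764,116.6769). Closed: final G1 returns to the first vertex.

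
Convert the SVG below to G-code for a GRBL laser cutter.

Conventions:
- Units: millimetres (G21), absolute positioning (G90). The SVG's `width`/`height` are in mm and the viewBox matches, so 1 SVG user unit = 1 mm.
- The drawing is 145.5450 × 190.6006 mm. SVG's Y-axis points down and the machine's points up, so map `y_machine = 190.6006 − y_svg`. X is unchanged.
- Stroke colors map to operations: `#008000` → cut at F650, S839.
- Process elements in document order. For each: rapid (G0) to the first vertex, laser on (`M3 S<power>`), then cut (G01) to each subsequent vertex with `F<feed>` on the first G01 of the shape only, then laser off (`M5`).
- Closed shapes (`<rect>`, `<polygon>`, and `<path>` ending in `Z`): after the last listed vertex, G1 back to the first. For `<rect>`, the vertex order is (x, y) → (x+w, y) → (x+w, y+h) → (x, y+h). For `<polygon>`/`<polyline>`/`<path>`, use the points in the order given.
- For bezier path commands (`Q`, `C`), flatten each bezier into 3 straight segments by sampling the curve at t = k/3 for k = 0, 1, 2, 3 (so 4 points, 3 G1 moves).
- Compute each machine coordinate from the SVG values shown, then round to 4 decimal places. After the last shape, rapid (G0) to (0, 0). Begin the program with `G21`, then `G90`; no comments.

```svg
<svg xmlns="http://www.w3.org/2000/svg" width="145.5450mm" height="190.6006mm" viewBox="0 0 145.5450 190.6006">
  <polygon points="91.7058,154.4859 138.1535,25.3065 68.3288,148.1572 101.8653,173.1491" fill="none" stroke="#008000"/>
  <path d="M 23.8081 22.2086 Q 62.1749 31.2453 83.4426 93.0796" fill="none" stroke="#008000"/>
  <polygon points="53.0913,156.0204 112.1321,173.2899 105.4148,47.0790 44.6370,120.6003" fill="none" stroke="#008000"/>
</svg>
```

G21
G90
G0 X91.7058 Y36.1147
M3 S839
G01 X138.1535 Y165.2941 F650
G01 X68.3288 Y42.4434
G01 X101.8653 Y17.4515
G01 X91.7058 Y36.1147
M5
G0 X23.8081 Y168.3920
M3 S839
G01 X47.4861 Y156.5011 F650
G01 X67.3642 Y132.8775
G01 X83.4426 Y97.5210
M5
G0 X53.0913 Y34.5802
M3 S839
G01 X112.1321 Y17.3107 F650
G01 X105.4148 Y143.5216
G01 X44.6370 Y70.0003
G01 X53.0913 Y34.5802
M5
G0 X0.0000 Y0.0000

Since the viewBox matches the mm dimensions, user units are millimetres directly. The only transform is the Y-flip y_m = 190.6006 − y_svg.

Shape 1 is a closed polygon drawn with `<polygon>`. Its stroke #008000 means cut at S839, F650. After flipping Y the toolpath is (91.7058,36.1147) → (138.1535,165.2941) → (68.3288,42.4434) → (101.8653,17.4515) → (91.7058,36.1147), returning to the start.

Shape 2 is a quadratic bezier drawn with `<path>`. Its stroke #008000 means cut at S839, F650. After flipping Y the toolpath is (23.8081,168.3920) → (47.4861,156.5011) → (67.3642,132.8775) → (83.4426,97.5210).

Shape 3 is a closed polygon drawn with `<polygon>`. Its stroke #008000 means cut at S839, F650. After flipping Y the toolpath is (53.0913,34.5802) → (112.1321,17.3107) → (105.4148,143.5216) → (44.6370,70.0003) → (53.0913,34.5802), returning to the start.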